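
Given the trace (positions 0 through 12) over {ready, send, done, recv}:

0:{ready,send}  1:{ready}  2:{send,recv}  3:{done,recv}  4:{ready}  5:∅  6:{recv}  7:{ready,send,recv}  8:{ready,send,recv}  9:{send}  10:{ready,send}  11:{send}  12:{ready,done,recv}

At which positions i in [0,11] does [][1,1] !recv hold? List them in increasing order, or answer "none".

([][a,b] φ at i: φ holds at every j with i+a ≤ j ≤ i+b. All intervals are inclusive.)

0, 3, 4, 8, 9, 10

Evaluate at each i in [0,11]:
  i=0: ✓ (all of [1,1])
  i=1: ✗ (fails at j=2)
  i=2: ✗ (fails at j=3)
  i=3: ✓ (all of [4,4])
  i=4: ✓ (all of [5,5])
  i=5: ✗ (fails at j=6)
  i=6: ✗ (fails at j=7)
  i=7: ✗ (fails at j=8)
  i=8: ✓ (all of [9,9])
  i=9: ✓ (all of [10,10])
  i=10: ✓ (all of [11,11])
  i=11: ✗ (fails at j=12)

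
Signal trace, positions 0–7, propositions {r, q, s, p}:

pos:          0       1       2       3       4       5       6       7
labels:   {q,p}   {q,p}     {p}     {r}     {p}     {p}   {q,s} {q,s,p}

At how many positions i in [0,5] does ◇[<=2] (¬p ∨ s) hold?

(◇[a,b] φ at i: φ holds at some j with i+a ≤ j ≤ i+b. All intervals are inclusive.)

5

Evaluate at each i in [0,5]:
  i=0: ✗ (none in [0,2])
  i=1: ✓ (witness j=3)
  i=2: ✓ (witness j=3)
  i=3: ✓ (witness j=3)
  i=4: ✓ (witness j=6)
  i=5: ✓ (witness j=6)
Positions where it holds: {1, 2, 3, 4, 5} → 5.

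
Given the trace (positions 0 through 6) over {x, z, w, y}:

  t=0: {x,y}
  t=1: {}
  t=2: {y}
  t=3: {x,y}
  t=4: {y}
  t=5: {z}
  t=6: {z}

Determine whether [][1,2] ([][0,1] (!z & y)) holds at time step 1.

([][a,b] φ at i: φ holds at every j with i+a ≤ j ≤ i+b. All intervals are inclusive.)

Yes

Check [][0,1] (!z & y) at every j in [2,3]:
  j=2: holds on [2,3]
  j=3: holds on [3,4]
All positions satisfy it → formula holds.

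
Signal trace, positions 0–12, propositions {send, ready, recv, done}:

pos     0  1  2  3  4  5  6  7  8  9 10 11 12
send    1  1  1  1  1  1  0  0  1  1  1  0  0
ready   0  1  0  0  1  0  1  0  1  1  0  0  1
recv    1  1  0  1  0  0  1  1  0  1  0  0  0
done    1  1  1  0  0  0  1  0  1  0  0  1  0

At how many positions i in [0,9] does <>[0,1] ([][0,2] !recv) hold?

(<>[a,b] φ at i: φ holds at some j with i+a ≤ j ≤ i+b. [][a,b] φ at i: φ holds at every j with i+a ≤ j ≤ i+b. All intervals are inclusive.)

Evaluate at each i in [0,9]:
  i=0: ✗ (none in [0,1])
  i=1: ✗ (none in [1,2])
  i=2: ✗ (none in [2,3])
  i=3: ✗ (none in [3,4])
  i=4: ✗ (none in [4,5])
  i=5: ✗ (none in [5,6])
  i=6: ✗ (none in [6,7])
  i=7: ✗ (none in [7,8])
  i=8: ✗ (none in [8,9])
  i=9: ✓ (witness j=10)
Positions where it holds: {9} → 1.

1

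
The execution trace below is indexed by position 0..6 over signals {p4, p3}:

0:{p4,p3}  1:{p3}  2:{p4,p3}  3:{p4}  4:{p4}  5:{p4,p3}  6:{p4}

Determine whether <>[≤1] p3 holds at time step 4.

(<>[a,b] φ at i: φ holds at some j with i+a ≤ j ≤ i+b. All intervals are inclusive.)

True

Check p3 at each j in [4,5]:
  j=4: false
  j=5: true
Found at j=5 → formula holds.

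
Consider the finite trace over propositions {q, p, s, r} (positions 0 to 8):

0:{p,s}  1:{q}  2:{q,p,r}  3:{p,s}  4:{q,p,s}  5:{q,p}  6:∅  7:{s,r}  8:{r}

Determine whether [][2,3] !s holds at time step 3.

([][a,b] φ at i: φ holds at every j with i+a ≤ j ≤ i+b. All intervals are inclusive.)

Yes

Check !s at every j in [5,6]:
  j=5: true
  j=6: true
All positions satisfy it → formula holds.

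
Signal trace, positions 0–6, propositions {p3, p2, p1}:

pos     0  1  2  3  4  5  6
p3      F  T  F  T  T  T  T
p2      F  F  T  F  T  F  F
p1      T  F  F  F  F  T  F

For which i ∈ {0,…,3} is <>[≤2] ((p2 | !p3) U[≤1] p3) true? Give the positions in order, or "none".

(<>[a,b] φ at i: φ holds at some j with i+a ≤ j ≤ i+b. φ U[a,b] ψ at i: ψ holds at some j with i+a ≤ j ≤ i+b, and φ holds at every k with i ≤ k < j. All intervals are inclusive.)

Evaluate at each i in [0,3]:
  i=0: ✓ (witness j=0)
  i=1: ✓ (witness j=1)
  i=2: ✓ (witness j=2)
  i=3: ✓ (witness j=3)

0, 1, 2, 3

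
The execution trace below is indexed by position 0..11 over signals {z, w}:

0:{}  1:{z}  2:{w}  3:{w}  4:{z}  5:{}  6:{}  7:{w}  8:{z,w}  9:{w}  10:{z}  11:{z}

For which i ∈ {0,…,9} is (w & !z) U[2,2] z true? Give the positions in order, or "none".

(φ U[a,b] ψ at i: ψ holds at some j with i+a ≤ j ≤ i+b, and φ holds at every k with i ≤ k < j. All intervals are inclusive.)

2

Evaluate at each i in [0,9]:
  i=0: ✗ (no rhs in [2,2])
  i=1: ✗ (no rhs in [3,3])
  i=2: ✓ (rhs at j=4; lhs holds on [2,3])
  i=3: ✗ (no rhs in [5,5])
  i=4: ✗ (no rhs in [6,6])
  i=5: ✗ (no rhs in [7,7])
  i=6: ✗ (lhs fails at k=6 before rhs at j=8)
  i=7: ✗ (no rhs in [9,9])
  i=8: ✗ (lhs fails at k=8 before rhs at j=10)
  i=9: ✗ (lhs fails at k=10 before rhs at j=11)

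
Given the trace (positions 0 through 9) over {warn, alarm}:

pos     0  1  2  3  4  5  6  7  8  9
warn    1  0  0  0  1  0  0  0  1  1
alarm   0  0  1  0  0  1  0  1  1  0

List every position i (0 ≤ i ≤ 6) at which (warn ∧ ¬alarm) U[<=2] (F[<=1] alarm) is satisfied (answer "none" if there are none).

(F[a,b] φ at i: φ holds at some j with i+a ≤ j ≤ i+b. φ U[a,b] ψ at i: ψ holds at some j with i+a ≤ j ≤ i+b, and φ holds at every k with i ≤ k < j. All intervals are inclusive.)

0, 1, 2, 4, 5, 6

Evaluate at each i in [0,6]:
  i=0: ✓ (rhs at j=1; lhs holds on [0,0])
  i=1: ✓ (rhs at j=1)
  i=2: ✓ (rhs at j=2)
  i=3: ✗ (lhs fails at k=3 before rhs at j=4)
  i=4: ✓ (rhs at j=4)
  i=5: ✓ (rhs at j=5)
  i=6: ✓ (rhs at j=6)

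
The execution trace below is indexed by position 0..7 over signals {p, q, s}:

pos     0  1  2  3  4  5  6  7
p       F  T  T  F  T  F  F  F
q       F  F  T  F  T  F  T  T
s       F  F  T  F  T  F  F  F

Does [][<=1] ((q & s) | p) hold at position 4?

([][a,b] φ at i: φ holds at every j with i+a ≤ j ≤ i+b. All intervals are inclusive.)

Check ((q & s) | p) at every j in [4,5]:
  j=4: true
  j=5: false
Fails at j=5 → formula fails.

Does not hold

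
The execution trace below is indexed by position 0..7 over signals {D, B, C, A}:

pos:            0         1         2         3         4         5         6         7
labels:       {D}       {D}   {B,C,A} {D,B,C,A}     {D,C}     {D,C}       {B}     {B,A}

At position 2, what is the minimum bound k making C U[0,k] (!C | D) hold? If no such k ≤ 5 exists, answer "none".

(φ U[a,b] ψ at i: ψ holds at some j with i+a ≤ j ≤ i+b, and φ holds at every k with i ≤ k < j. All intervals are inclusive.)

Need earliest j ≥ 2 with (!C | D), and C at every k in [2,j-1].
  j=2: rhs fails.
  j=3: rhs holds; lhs holds on [2,2]. k = 1.

1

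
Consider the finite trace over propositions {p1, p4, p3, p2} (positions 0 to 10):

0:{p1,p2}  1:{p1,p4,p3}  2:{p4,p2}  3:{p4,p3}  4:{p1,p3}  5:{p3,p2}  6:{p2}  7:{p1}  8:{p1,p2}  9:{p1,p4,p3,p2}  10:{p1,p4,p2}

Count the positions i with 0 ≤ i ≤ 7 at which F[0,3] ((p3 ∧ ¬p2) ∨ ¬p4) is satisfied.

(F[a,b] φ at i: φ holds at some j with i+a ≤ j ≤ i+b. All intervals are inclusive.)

Evaluate at each i in [0,7]:
  i=0: ✓ (witness j=0)
  i=1: ✓ (witness j=1)
  i=2: ✓ (witness j=3)
  i=3: ✓ (witness j=3)
  i=4: ✓ (witness j=4)
  i=5: ✓ (witness j=5)
  i=6: ✓ (witness j=6)
  i=7: ✓ (witness j=7)
Positions where it holds: {0, 1, 2, 3, 4, 5, 6, 7} → 8.

8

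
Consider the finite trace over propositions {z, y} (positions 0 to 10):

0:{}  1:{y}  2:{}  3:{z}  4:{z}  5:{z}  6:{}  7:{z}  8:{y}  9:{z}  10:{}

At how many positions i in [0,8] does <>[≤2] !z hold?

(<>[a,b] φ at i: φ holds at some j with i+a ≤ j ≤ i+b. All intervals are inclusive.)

Evaluate at each i in [0,8]:
  i=0: ✓ (witness j=0)
  i=1: ✓ (witness j=1)
  i=2: ✓ (witness j=2)
  i=3: ✗ (none in [3,5])
  i=4: ✓ (witness j=6)
  i=5: ✓ (witness j=6)
  i=6: ✓ (witness j=6)
  i=7: ✓ (witness j=8)
  i=8: ✓ (witness j=8)
Positions where it holds: {0, 1, 2, 4, 5, 6, 7, 8} → 8.

8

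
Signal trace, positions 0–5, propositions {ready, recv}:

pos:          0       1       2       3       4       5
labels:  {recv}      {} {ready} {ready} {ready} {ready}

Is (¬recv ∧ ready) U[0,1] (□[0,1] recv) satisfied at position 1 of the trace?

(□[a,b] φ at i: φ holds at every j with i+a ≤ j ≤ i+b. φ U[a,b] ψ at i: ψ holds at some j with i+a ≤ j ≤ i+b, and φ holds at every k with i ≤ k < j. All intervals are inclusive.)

Need some j in [1,2] with □[0,1] recv, and (¬recv ∧ ready) at every k in [1,j-1].
  j=1: □[0,1] recv — fails at 1.
  j=2: □[0,1] recv — fails at 2.
No j in the window works → until fails.

Does not hold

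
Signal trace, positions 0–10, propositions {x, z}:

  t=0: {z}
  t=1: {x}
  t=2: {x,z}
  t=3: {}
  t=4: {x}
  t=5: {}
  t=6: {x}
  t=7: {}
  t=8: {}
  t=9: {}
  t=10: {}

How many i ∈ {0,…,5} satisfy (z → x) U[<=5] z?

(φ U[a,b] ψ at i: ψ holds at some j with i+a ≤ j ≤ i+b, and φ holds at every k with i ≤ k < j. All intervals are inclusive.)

Evaluate at each i in [0,5]:
  i=0: ✓ (rhs at j=0)
  i=1: ✓ (rhs at j=2; lhs holds on [1,1])
  i=2: ✓ (rhs at j=2)
  i=3: ✗ (no rhs in [3,8])
  i=4: ✗ (no rhs in [4,9])
  i=5: ✗ (no rhs in [5,10])
Positions where it holds: {0, 1, 2} → 3.

3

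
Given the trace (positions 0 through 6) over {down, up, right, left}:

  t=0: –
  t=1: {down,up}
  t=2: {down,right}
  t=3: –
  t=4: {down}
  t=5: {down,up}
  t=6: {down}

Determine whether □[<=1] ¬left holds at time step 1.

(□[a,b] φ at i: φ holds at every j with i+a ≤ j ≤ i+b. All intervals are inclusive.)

True

Check ¬left at every j in [1,2]:
  j=1: true
  j=2: true
All positions satisfy it → formula holds.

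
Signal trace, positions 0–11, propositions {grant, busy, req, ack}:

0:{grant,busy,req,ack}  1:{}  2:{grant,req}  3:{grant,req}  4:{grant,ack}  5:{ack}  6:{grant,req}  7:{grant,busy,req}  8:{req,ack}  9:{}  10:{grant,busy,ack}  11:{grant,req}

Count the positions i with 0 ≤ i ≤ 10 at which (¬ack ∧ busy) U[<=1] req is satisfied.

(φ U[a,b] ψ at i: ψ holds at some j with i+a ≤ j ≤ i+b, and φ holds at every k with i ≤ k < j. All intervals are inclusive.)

6

Evaluate at each i in [0,10]:
  i=0: ✓ (rhs at j=0)
  i=1: ✗ (lhs fails at k=1 before rhs at j=2)
  i=2: ✓ (rhs at j=2)
  i=3: ✓ (rhs at j=3)
  i=4: ✗ (no rhs in [4,5])
  i=5: ✗ (lhs fails at k=5 before rhs at j=6)
  i=6: ✓ (rhs at j=6)
  i=7: ✓ (rhs at j=7)
  i=8: ✓ (rhs at j=8)
  i=9: ✗ (no rhs in [9,10])
  i=10: ✗ (lhs fails at k=10 before rhs at j=11)
Positions where it holds: {0, 2, 3, 6, 7, 8} → 6.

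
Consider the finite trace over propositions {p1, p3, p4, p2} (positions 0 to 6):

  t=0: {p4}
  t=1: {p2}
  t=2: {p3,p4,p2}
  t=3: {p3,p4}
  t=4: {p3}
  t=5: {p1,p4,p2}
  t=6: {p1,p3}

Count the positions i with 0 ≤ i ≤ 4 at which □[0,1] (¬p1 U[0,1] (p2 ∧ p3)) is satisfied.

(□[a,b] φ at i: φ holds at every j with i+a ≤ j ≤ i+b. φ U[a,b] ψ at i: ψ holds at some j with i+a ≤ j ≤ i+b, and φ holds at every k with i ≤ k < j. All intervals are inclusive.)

1

Evaluate at each i in [0,4]:
  i=0: ✗ (fails at j=0)
  i=1: ✓ (all of [1,2])
  i=2: ✗ (fails at j=3)
  i=3: ✗ (fails at j=3)
  i=4: ✗ (fails at j=4)
Positions where it holds: {1} → 1.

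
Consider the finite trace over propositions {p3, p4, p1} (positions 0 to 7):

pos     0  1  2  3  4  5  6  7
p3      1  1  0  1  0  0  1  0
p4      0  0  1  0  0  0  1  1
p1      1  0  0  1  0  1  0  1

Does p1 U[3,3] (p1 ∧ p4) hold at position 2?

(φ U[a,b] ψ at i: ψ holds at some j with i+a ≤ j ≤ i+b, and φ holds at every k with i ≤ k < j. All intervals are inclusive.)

No

Need some j in [5,5] with (p1 ∧ p4), and p1 at every k in [2,j-1].
  j=5: (p1 ∧ p4) false.
No j in the window works → until fails.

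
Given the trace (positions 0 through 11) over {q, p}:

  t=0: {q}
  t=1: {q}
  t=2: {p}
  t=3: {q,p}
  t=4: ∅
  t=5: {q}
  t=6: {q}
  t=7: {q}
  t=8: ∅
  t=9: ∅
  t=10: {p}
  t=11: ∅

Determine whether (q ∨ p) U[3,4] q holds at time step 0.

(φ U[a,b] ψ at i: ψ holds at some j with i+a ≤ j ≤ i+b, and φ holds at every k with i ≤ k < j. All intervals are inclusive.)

Yes

Need some j in [3,4] with q, and (q ∨ p) at every k in [0,j-1].
  j=3: q holds; (q ∨ p) holds at every k in [0,2] → satisfied.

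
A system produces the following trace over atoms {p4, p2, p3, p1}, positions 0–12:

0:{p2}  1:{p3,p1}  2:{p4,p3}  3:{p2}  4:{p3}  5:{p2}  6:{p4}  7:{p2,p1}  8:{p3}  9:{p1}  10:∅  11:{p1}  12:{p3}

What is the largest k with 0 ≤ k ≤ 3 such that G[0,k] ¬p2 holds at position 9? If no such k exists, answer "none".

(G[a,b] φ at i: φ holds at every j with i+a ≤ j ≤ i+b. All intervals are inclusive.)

3

¬p2 must hold from j=9 onward; find where it first fails.
  j=9: holds
  j=10: holds
  j=11: holds
  j=12: holds
Holds through j=12; largest k = 3.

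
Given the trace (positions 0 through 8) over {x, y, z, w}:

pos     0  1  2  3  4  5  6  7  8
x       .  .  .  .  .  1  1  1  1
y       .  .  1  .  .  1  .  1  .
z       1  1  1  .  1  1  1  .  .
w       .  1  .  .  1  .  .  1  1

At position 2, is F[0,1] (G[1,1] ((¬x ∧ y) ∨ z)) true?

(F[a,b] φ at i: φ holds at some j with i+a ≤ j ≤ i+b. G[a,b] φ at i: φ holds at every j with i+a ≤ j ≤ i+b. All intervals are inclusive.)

True

Check G[1,1] ((¬x ∧ y) ∨ z) at each j in [2,3]:
  j=2: fails at 3
  j=3: holds on [4,4]
Found at j=3 → formula holds.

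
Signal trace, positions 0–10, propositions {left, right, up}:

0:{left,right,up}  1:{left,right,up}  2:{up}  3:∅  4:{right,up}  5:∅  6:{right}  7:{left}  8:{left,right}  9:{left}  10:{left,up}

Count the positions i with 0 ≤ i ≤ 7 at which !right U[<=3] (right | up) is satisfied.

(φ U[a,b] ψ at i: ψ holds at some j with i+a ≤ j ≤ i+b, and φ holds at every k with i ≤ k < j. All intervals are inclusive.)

Evaluate at each i in [0,7]:
  i=0: ✓ (rhs at j=0)
  i=1: ✓ (rhs at j=1)
  i=2: ✓ (rhs at j=2)
  i=3: ✓ (rhs at j=4; lhs holds on [3,3])
  i=4: ✓ (rhs at j=4)
  i=5: ✓ (rhs at j=6; lhs holds on [5,5])
  i=6: ✓ (rhs at j=6)
  i=7: ✓ (rhs at j=8; lhs holds on [7,7])
Positions where it holds: {0, 1, 2, 3, 4, 5, 6, 7} → 8.

8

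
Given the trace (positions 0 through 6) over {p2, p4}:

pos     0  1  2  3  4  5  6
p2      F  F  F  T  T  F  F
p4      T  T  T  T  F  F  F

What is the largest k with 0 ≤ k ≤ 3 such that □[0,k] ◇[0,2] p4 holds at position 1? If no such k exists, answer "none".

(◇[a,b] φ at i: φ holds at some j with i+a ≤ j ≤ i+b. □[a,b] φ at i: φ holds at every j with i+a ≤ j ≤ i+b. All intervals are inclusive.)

2

◇[0,2] p4 must hold from j=1 onward; find where it first fails.
  j=1: holds
  j=2: holds
  j=3: holds
  j=4: fails
Holds on [1,3], so largest k = 2.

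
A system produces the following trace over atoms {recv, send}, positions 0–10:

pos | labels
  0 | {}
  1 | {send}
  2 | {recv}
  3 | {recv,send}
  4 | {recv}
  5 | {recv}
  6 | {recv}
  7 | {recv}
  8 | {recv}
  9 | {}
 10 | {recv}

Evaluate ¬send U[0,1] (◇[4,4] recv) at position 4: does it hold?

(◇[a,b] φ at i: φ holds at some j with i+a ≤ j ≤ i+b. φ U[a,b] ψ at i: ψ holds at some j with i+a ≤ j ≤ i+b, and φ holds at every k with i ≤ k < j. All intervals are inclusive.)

True

Need some j in [4,5] with ◇[4,4] recv, and ¬send at every k in [4,j-1].
  j=4: ◇[4,4] recv holds; no prefix to check → satisfied.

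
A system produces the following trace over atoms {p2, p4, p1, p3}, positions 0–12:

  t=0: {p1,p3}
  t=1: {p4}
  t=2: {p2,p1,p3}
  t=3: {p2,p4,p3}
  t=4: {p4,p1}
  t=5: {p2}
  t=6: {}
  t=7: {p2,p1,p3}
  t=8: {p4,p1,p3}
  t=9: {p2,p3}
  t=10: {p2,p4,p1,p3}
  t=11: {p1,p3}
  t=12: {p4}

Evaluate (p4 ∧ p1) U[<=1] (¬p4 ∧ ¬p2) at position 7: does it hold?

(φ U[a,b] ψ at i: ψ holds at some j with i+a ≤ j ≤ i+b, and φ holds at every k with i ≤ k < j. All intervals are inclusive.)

Need some j in [7,8] with (¬p4 ∧ ¬p2), and (p4 ∧ p1) at every k in [7,j-1].
  j=7: (¬p4 ∧ ¬p2) false.
  j=8: (¬p4 ∧ ¬p2) false.
No j in the window works → until fails.

Does not hold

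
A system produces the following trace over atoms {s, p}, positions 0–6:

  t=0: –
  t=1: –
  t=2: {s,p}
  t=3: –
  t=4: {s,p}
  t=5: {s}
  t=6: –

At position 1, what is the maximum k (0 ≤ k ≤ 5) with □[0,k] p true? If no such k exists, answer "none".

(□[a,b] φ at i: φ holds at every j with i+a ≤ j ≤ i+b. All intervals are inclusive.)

p must hold from j=1 onward; find where it first fails.
  j=1: fails → no k works.

none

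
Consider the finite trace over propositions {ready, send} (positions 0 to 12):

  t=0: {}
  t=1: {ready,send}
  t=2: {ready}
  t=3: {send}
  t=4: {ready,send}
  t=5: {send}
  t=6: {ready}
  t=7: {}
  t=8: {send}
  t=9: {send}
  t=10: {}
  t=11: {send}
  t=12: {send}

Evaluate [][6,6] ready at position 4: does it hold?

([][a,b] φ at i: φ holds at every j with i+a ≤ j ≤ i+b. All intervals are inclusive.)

Does not hold

Check ready at every j in [10,10]:
  j=10: false
Fails at j=10 → formula fails.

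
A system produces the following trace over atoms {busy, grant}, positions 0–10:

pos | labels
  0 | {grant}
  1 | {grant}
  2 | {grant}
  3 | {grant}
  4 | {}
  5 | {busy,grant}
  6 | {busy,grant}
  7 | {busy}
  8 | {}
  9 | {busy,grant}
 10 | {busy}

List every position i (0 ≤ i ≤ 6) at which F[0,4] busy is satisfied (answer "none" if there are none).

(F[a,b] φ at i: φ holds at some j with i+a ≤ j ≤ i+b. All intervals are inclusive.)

Evaluate at each i in [0,6]:
  i=0: ✗ (none in [0,4])
  i=1: ✓ (witness j=5)
  i=2: ✓ (witness j=5)
  i=3: ✓ (witness j=5)
  i=4: ✓ (witness j=5)
  i=5: ✓ (witness j=5)
  i=6: ✓ (witness j=6)

1, 2, 3, 4, 5, 6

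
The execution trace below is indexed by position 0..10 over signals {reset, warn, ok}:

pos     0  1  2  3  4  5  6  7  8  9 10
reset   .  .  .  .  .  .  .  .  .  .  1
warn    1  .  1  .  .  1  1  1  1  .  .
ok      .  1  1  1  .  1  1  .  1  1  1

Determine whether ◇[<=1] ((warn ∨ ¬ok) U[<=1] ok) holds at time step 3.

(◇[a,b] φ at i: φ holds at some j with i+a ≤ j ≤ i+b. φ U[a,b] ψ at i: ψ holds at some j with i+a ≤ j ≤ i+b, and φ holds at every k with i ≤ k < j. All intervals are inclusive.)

Check ((warn ∨ ¬ok) U[<=1] ok) at each j in [3,4]:
  j=3: holds
  j=4: holds
Found at j=3 → formula holds.

Yes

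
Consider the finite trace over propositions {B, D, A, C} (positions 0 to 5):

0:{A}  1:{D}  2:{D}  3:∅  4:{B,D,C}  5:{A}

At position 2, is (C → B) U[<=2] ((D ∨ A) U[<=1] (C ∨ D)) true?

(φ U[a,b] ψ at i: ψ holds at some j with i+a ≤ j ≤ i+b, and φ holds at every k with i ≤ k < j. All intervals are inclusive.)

True

Need some j in [2,4] with ((D ∨ A) U[<=1] (C ∨ D)), and (C → B) at every k in [2,j-1].
  j=2: ((D ∨ A) U[<=1] (C ∨ D)) holds; no prefix to check → satisfied.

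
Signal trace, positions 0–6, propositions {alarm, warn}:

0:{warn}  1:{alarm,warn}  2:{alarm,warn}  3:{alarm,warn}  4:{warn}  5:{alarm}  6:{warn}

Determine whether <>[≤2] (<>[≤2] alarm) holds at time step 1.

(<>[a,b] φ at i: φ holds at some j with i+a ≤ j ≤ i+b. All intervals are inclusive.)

Check <>[≤2] alarm at each j in [1,3]:
  j=1: holds (witness at 1)
  j=2: holds (witness at 2)
  j=3: holds (witness at 3)
Found at j=1 → formula holds.

Holds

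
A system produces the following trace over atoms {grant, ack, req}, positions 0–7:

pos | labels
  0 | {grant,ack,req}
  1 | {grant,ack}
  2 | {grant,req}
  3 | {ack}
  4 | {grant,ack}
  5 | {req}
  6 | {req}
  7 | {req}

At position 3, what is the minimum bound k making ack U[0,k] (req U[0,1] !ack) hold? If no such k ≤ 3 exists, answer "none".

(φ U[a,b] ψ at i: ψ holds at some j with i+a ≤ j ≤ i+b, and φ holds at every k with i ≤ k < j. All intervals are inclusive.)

Need earliest j ≥ 3 with (req U[0,1] !ack), and ack at every k in [3,j-1].
  j=3: rhs fails.
  j=4: rhs fails.
  j=5: rhs holds; lhs holds on [3,4]. k = 2.

2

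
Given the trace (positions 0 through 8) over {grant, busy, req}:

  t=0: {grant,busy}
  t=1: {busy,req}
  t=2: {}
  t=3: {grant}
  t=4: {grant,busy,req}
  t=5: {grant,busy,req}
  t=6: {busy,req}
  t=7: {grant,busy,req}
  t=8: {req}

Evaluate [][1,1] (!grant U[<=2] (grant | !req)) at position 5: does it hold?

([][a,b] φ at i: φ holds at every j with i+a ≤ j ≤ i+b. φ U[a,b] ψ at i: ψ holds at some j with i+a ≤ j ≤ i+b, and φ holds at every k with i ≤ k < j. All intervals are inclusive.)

True

Check (!grant U[<=2] (grant | !req)) at every j in [6,6]:
  j=6: holds
All positions satisfy it → formula holds.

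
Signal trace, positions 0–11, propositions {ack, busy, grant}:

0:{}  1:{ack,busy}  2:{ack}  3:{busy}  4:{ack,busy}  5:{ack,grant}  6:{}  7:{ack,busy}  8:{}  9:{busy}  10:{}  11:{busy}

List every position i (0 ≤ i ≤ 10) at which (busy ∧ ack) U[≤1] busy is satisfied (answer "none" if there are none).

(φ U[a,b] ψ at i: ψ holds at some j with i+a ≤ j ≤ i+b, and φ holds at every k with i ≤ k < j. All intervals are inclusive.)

Evaluate at each i in [0,10]:
  i=0: ✗ (lhs fails at k=0 before rhs at j=1)
  i=1: ✓ (rhs at j=1)
  i=2: ✗ (lhs fails at k=2 before rhs at j=3)
  i=3: ✓ (rhs at j=3)
  i=4: ✓ (rhs at j=4)
  i=5: ✗ (no rhs in [5,6])
  i=6: ✗ (lhs fails at k=6 before rhs at j=7)
  i=7: ✓ (rhs at j=7)
  i=8: ✗ (lhs fails at k=8 before rhs at j=9)
  i=9: ✓ (rhs at j=9)
  i=10: ✗ (lhs fails at k=10 before rhs at j=11)

1, 3, 4, 7, 9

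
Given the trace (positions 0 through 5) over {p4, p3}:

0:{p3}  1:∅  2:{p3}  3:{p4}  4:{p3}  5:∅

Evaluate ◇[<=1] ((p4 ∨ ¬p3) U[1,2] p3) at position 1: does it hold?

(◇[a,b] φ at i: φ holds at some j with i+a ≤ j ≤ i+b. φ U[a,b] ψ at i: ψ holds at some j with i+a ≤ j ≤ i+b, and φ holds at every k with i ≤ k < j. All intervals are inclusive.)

Check ((p4 ∨ ¬p3) U[1,2] p3) at each j in [1,2]:
  j=1: holds
  j=2: fails
Found at j=1 → formula holds.

Yes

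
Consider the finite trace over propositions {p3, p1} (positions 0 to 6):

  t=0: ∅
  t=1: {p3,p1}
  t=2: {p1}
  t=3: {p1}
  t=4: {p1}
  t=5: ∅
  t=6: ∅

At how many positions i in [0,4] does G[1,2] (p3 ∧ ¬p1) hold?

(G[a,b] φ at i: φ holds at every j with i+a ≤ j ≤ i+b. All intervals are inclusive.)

0

Evaluate at each i in [0,4]:
  i=0: ✗ (fails at j=1)
  i=1: ✗ (fails at j=2)
  i=2: ✗ (fails at j=3)
  i=3: ✗ (fails at j=4)
  i=4: ✗ (fails at j=5)
Positions where it holds: {} → 0.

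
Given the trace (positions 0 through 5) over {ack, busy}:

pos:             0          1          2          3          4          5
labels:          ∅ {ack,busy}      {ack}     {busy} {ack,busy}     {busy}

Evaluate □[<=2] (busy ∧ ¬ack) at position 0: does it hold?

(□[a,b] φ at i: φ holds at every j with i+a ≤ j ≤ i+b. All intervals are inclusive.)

Check (busy ∧ ¬ack) at every j in [0,2]:
  j=0: false
  j=1: false
  j=2: false
Fails at j=0 → formula fails.

False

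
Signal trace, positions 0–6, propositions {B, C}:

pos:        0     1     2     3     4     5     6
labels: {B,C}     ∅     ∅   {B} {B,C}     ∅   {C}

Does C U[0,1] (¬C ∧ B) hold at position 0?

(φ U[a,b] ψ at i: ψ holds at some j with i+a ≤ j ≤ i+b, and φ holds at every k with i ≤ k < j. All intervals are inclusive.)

Need some j in [0,1] with (¬C ∧ B), and C at every k in [0,j-1].
  j=0: (¬C ∧ B) false.
  j=1: (¬C ∧ B) false.
No j in the window works → until fails.

False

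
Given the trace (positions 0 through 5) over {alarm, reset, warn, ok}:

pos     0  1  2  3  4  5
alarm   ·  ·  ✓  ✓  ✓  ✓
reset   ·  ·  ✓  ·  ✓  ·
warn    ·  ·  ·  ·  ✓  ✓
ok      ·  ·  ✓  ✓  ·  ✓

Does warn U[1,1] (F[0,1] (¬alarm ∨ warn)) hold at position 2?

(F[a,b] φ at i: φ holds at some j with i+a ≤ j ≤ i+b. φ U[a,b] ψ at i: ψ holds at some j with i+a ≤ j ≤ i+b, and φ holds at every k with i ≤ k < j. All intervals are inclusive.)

Need some j in [3,3] with F[0,1] (¬alarm ∨ warn), and warn at every k in [2,j-1].
  j=3: F[0,1] (¬alarm ∨ warn) holds, but warn fails at k=2 → not this j.
No j in the window works → until fails.

No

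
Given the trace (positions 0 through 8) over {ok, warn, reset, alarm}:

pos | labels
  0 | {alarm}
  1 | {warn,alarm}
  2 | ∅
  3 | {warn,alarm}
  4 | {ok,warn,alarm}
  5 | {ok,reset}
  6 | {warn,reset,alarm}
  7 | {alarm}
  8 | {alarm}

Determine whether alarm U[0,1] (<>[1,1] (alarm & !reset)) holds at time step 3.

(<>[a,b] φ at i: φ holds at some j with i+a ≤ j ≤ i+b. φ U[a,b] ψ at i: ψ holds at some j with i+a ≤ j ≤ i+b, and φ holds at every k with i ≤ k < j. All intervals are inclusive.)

Holds

Need some j in [3,4] with <>[1,1] (alarm & !reset), and alarm at every k in [3,j-1].
  j=3: <>[1,1] (alarm & !reset) holds; no prefix to check → satisfied.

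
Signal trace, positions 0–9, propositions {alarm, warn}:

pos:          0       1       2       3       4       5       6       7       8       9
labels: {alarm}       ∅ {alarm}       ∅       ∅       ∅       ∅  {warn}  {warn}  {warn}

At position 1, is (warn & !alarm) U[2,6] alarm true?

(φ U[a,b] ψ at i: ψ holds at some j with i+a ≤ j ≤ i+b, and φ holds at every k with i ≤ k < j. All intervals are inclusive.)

Need some j in [3,7] with alarm, and (warn & !alarm) at every k in [1,j-1].
  j=3: alarm false.
  j=4: alarm false.
  j=5: alarm false.
  j=6: alarm false.
  j=7: alarm false.
No j in the window works → until fails.

False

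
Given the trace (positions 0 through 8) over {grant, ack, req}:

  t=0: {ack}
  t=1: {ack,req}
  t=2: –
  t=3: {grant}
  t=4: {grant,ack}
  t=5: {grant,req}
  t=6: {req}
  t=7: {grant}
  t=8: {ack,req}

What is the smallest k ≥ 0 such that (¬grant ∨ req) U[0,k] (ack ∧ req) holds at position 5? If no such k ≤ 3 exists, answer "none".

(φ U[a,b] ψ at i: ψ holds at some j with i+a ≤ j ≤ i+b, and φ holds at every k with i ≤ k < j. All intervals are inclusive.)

none

Need earliest j ≥ 5 with (ack ∧ req), and (¬grant ∨ req) at every k in [5,j-1].
  j=5: rhs fails.
  j=6: rhs fails.
  j=7: rhs fails.
  j=8: rhs holds but lhs fails at k=7.
No witness within the range → none.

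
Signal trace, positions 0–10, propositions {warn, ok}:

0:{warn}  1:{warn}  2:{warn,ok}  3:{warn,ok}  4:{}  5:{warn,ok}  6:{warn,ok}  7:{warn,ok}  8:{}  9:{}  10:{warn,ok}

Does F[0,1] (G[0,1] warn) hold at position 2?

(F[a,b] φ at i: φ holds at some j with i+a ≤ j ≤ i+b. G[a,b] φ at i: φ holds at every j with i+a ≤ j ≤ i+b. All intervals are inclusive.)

Check G[0,1] warn at each j in [2,3]:
  j=2: holds on [2,3]
  j=3: fails at 4
Found at j=2 → formula holds.

Yes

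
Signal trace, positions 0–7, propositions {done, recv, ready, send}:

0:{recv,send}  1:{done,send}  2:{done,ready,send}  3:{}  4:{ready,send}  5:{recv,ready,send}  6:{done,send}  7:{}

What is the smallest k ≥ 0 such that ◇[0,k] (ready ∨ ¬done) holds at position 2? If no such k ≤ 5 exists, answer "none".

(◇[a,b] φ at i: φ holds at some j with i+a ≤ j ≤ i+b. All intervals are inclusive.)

Scan j = 2,3,… for (ready ∨ ¬done):
  j=2: holds
First hit at j=2, so smallest k = 2-2 = 0.

0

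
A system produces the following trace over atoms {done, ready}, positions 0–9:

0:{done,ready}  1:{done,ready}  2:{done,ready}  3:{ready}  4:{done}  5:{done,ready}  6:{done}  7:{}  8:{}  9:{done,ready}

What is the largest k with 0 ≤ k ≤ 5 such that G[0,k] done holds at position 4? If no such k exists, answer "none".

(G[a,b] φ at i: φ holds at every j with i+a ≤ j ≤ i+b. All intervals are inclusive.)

done must hold from j=4 onward; find where it first fails.
  j=4: holds
  j=5: holds
  j=6: holds
  j=7: fails
Holds on [4,6], so largest k = 2.

2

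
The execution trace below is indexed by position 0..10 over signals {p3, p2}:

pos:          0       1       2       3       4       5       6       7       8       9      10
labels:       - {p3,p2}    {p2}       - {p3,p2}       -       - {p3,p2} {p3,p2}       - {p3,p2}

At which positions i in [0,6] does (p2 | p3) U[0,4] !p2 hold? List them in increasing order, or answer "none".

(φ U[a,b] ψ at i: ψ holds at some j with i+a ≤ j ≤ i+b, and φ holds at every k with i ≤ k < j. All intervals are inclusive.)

0, 1, 2, 3, 4, 5, 6

Evaluate at each i in [0,6]:
  i=0: ✓ (rhs at j=0)
  i=1: ✓ (rhs at j=3; lhs holds on [1,2])
  i=2: ✓ (rhs at j=3; lhs holds on [2,2])
  i=3: ✓ (rhs at j=3)
  i=4: ✓ (rhs at j=5; lhs holds on [4,4])
  i=5: ✓ (rhs at j=5)
  i=6: ✓ (rhs at j=6)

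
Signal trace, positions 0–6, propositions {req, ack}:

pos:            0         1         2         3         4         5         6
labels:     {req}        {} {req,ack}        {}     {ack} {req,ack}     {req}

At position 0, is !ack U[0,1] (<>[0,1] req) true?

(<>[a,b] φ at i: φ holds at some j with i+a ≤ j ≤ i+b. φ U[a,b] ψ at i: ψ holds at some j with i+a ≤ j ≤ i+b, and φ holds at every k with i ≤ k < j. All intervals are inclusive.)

Need some j in [0,1] with <>[0,1] req, and !ack at every k in [0,j-1].
  j=0: <>[0,1] req holds; no prefix to check → satisfied.

Holds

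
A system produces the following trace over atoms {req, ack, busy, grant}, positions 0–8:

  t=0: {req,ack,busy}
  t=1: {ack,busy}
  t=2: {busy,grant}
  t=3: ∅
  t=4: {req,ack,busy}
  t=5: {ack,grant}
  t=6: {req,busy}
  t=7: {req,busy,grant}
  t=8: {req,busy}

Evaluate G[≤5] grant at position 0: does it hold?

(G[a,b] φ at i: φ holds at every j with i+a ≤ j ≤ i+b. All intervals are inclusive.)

Check grant at every j in [0,5]:
  j=0: false
  j=1: false
  j=2: true
  j=3: false
  j=4: false
  j=5: true
Fails at j=0 → formula fails.

False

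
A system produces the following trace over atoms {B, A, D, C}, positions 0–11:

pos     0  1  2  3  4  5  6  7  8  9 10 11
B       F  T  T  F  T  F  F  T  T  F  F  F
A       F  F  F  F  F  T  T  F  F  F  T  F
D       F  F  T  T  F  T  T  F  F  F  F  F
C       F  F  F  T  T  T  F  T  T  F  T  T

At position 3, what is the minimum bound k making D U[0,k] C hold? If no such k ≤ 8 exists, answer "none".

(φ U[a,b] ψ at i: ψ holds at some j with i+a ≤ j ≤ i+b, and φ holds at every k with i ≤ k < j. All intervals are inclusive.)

0

Need earliest j ≥ 3 with C, and D at every k in [3,j-1].
  j=3: rhs holds (empty prefix). k = 0.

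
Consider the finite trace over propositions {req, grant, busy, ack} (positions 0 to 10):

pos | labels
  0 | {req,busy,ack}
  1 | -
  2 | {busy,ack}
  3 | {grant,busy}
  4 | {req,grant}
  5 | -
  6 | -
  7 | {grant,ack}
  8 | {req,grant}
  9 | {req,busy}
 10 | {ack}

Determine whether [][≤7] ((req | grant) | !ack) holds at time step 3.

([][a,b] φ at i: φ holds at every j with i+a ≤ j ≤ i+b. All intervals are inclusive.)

Check ((req | grant) | !ack) at every j in [3,10]:
  j=3: true
  j=4: true
  j=5: true
  j=6: true
  j=7: true
  j=8: true
  j=9: true
  j=10: false
Fails at j=10 → formula fails.

False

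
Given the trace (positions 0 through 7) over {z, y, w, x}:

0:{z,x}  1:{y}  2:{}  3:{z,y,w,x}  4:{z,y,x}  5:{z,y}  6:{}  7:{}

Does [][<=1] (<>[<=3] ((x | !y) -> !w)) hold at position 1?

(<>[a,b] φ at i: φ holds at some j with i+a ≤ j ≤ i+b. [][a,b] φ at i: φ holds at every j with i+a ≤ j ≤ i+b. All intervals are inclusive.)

Check <>[<=3] ((x | !y) -> !w) at every j in [1,2]:
  j=1: holds (witness at 1)
  j=2: holds (witness at 2)
All positions satisfy it → formula holds.

Holds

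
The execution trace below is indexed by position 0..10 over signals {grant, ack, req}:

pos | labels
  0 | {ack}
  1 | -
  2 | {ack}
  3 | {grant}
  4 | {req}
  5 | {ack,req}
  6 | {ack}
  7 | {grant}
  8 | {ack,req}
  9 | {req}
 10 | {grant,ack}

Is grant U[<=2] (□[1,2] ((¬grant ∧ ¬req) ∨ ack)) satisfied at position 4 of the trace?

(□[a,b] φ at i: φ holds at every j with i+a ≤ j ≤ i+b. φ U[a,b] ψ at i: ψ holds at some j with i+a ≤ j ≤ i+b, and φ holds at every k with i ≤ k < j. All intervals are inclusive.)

Need some j in [4,6] with □[1,2] ((¬grant ∧ ¬req) ∨ ack), and grant at every k in [4,j-1].
  j=4: □[1,2] ((¬grant ∧ ¬req) ∨ ack) holds; no prefix to check → satisfied.

True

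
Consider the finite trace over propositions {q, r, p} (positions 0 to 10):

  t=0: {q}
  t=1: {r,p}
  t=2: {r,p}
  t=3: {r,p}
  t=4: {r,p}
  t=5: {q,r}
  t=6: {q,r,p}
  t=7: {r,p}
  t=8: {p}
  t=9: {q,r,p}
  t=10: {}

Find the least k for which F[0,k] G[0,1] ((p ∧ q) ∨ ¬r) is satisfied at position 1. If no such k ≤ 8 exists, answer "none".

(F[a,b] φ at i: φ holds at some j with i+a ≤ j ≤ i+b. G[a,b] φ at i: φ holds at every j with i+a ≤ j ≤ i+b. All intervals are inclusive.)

7

Scan j = 1,2,… for G[0,1] ((p ∧ q) ∨ ¬r):
  j=1: fails
  j=2: fails
  j=3: fails
  j=4: fails
  j=5: fails
  j=6: fails
  j=7: fails
  j=8: holds
First hit at j=8, so smallest k = 8-1 = 7.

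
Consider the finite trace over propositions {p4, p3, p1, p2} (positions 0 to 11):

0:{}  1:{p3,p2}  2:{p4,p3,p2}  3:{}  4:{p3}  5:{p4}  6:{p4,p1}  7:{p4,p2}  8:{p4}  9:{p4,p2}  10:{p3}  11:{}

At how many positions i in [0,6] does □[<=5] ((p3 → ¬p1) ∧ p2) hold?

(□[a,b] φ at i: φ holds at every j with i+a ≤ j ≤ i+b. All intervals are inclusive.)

0

Evaluate at each i in [0,6]:
  i=0: ✗ (fails at j=0)
  i=1: ✗ (fails at j=3)
  i=2: ✗ (fails at j=3)
  i=3: ✗ (fails at j=3)
  i=4: ✗ (fails at j=4)
  i=5: ✗ (fails at j=5)
  i=6: ✗ (fails at j=6)
Positions where it holds: {} → 0.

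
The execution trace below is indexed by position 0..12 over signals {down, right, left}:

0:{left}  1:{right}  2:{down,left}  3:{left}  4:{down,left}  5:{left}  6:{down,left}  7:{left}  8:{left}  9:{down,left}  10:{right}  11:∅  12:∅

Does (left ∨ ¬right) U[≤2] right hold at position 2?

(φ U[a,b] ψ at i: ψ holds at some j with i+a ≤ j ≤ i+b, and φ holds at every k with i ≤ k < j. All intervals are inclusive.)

Need some j in [2,4] with right, and (left ∨ ¬right) at every k in [2,j-1].
  j=2: right false.
  j=3: right false.
  j=4: right false.
No j in the window works → until fails.

Does not hold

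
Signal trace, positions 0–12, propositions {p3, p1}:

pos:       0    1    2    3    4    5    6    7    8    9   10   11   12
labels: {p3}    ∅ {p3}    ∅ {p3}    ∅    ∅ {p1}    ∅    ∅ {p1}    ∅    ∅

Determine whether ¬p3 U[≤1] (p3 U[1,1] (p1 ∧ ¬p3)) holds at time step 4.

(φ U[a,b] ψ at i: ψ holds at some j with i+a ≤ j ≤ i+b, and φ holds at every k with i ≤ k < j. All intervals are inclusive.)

Does not hold

Need some j in [4,5] with (p3 U[1,1] (p1 ∧ ¬p3)), and ¬p3 at every k in [4,j-1].
  j=4: (p3 U[1,1] (p1 ∧ ¬p3)) — fails.
  j=5: (p3 U[1,1] (p1 ∧ ¬p3)) — fails.
No j in the window works → until fails.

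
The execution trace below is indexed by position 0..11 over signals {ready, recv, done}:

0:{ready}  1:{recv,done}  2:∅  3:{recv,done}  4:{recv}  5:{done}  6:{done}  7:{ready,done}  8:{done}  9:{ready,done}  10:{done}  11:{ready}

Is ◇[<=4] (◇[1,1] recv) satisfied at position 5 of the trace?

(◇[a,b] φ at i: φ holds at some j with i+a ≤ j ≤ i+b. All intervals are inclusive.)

False

Check ◇[1,1] recv at each j in [5,9]:
  j=5: fails (none in [6,6])
  j=6: fails (none in [7,7])
  j=7: fails (none in [8,8])
  j=8: fails (none in [9,9])
  j=9: fails (none in [10,10])
No position in the window satisfies it → formula fails.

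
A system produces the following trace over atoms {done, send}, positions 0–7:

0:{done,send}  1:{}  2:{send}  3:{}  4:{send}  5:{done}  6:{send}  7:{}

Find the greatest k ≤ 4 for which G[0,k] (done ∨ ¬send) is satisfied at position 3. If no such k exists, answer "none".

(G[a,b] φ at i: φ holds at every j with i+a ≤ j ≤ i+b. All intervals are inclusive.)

(done ∨ ¬send) must hold from j=3 onward; find where it first fails.
  j=3: holds
  j=4: fails
Holds on [3,3], so largest k = 0.

0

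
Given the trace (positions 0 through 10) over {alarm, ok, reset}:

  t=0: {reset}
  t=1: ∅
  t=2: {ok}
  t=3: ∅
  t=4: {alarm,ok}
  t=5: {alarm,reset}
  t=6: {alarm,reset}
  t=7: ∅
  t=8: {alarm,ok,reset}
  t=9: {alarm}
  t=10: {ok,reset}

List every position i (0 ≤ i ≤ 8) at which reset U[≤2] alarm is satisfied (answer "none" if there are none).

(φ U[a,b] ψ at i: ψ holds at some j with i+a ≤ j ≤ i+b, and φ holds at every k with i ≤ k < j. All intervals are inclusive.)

4, 5, 6, 8

Evaluate at each i in [0,8]:
  i=0: ✗ (no rhs in [0,2])
  i=1: ✗ (no rhs in [1,3])
  i=2: ✗ (lhs fails at k=2 before rhs at j=4)
  i=3: ✗ (lhs fails at k=3 before rhs at j=4)
  i=4: ✓ (rhs at j=4)
  i=5: ✓ (rhs at j=5)
  i=6: ✓ (rhs at j=6)
  i=7: ✗ (lhs fails at k=7 before rhs at j=8)
  i=8: ✓ (rhs at j=8)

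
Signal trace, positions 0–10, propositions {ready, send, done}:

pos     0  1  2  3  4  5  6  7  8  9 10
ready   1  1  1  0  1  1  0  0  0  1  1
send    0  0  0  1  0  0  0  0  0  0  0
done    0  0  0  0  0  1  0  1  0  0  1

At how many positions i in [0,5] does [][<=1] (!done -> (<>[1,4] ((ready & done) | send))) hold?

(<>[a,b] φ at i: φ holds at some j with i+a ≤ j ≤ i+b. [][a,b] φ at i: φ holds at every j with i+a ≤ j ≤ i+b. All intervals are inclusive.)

Evaluate at each i in [0,5]:
  i=0: ✓ (all of [0,1])
  i=1: ✓ (all of [1,2])
  i=2: ✓ (all of [2,3])
  i=3: ✓ (all of [3,4])
  i=4: ✓ (all of [4,5])
  i=5: ✓ (all of [5,6])
Positions where it holds: {0, 1, 2, 3, 4, 5} → 6.

6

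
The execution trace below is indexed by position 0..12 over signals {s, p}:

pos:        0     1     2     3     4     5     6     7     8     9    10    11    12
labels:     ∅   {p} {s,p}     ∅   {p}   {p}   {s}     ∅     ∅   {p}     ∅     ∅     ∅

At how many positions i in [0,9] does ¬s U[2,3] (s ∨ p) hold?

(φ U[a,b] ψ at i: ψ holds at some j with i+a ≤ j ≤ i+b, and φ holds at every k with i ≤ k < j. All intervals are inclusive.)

4

Evaluate at each i in [0,9]:
  i=0: ✓ (rhs at j=2; lhs holds on [0,1])
  i=1: ✗ (lhs fails at k=2 before rhs at j=4)
  i=2: ✗ (lhs fails at k=2 before rhs at j=4)
  i=3: ✓ (rhs at j=5; lhs holds on [3,4])
  i=4: ✓ (rhs at j=6; lhs holds on [4,5])
  i=5: ✗ (no rhs in [7,8])
  i=6: ✗ (lhs fails at k=6 before rhs at j=9)
  i=7: ✓ (rhs at j=9; lhs holds on [7,8])
  i=8: ✗ (no rhs in [10,11])
  i=9: ✗ (no rhs in [11,12])
Positions where it holds: {0, 3, 4, 7} → 4.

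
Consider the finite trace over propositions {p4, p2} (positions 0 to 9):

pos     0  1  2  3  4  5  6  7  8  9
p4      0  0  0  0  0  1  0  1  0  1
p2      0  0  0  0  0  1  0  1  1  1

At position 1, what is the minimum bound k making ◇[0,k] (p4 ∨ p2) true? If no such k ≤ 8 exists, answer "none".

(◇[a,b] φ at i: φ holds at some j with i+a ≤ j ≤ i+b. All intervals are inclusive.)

4

Scan j = 1,2,… for (p4 ∨ p2):
  j=1: fails
  j=2: fails
  j=3: fails
  j=4: fails
  j=5: holds
First hit at j=5, so smallest k = 5-1 = 4.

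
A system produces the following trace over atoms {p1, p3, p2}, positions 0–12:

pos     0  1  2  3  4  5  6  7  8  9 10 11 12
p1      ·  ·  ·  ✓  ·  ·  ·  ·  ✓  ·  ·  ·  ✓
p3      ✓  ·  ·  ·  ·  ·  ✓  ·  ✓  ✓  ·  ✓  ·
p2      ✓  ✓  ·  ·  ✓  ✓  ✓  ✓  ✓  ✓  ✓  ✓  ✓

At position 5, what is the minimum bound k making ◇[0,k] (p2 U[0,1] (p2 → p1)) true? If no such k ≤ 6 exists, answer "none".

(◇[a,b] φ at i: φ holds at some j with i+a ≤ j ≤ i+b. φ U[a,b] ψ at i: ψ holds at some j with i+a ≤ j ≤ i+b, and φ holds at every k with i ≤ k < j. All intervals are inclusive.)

Scan j = 5,6,… for (p2 U[0,1] (p2 → p1)):
  j=5: fails
  j=6: fails
  j=7: holds
First hit at j=7, so smallest k = 7-5 = 2.

2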